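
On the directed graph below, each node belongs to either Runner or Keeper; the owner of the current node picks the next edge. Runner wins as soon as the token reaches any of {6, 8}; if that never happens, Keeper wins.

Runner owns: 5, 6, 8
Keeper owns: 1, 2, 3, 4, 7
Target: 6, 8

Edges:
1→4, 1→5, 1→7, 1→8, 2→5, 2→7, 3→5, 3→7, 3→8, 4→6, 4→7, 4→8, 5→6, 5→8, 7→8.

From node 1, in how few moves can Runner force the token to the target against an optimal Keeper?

3

A0 = {6, 8}
A1: add {5, 7} — 5 (Runner) has 5→6; 7 (Keeper): all of {8} already in.
A2: add {2, 3, 4} — 2 (Keeper): all of {5, 7} already in; 3 (Keeper): all of {5, 7, 8} already in; 4 (Keeper): all of {6, 7, 8} already in.
A3: add {1} — 1 (Keeper): all of {4, 5, 7, 8} already in.
A3 = all vertices. Fixed point.
1 enters the attractor at level 3, so Runner can force the target in 3 moves from there.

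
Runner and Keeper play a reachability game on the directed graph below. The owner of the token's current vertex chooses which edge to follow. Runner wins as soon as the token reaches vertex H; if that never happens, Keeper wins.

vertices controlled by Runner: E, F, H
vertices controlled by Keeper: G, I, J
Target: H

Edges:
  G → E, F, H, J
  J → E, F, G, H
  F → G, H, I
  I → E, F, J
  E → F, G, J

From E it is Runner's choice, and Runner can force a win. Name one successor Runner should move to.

A0 = {H}
A1: add {F} — F (Runner) has F→H.
A2: add {E} — E (Runner) has E→F.
A3 = A2; e.g. G (Keeper) can still go to J. Fixed point.
From E, successor F is in the attractor (rank 1); the other successors G, J are not.

F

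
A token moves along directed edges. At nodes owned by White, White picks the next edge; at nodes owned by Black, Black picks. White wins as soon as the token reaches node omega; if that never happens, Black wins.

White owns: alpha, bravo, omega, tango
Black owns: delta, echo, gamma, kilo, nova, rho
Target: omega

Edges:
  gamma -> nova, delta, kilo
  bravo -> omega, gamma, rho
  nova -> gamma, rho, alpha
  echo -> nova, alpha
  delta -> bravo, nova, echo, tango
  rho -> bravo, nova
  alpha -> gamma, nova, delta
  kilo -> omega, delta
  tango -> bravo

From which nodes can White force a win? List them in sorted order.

A0 = {omega}
A1: add {bravo} — bravo (White) has bravo→omega.
A2: add {tango} — tango (White) has tango→bravo.
A3 = A2; e.g. gamma (Black) can still go to nova. Fixed point.
White's winning region = {bravo, omega, tango}.

bravo, omega, tango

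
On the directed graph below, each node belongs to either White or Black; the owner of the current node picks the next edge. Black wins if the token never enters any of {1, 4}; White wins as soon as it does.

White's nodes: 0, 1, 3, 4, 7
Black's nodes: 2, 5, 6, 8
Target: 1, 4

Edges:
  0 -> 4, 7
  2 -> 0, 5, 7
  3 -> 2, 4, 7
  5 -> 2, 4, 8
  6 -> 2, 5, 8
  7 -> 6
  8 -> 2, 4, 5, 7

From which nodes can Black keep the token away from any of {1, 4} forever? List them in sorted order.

A0 = {1, 4}
A1: add {0, 3} — 0 (White) has 0→4; 3 (White) has 3→4.
A2 = A1; e.g. 2 (Black) can still go to 5. Fixed point.
White's attractor = {0, 1, 3, 4}; Black avoids the target exactly from the complement.

2, 5, 6, 7, 8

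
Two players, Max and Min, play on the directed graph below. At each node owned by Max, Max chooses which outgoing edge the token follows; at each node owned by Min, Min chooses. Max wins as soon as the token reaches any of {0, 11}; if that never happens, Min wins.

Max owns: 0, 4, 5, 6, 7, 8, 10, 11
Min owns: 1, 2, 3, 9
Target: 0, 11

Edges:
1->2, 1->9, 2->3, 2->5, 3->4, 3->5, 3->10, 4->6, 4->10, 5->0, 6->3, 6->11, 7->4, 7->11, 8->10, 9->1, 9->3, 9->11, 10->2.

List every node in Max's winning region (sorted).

A0 = {0, 11}
A1: add {5, 6, 7} — 5 (Max) has 5→0; 6 (Max) has 6→11; 7 (Max) has 7→11.
A2: add {4} — 4 (Max) has 4→6.
A3 = A2; e.g. 1 (Min) can still go to 2. Fixed point.
Max's winning region = {0, 4, 5, 6, 7, 11}.

0, 4, 5, 6, 7, 11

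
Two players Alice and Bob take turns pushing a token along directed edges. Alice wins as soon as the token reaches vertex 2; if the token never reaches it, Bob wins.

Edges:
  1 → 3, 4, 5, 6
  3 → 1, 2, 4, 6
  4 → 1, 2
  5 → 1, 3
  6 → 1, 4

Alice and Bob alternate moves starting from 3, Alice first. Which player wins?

Alice

Track states (vertex, player-to-move).
A0 = {(2,Alice), (2,Bob)}
A1: add {(3,Alice), (4,Alice)}.
(3,Alice) ∈ A1 ⇒ Alice forces the target.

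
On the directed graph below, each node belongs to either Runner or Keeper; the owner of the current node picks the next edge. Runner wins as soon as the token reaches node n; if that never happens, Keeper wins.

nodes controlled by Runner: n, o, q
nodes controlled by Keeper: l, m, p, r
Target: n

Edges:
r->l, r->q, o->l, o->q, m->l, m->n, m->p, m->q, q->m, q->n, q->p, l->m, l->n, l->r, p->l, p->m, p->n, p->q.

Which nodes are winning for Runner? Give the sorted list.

n, o, q

A0 = {n}
A1: add {q} — q (Runner) has q→n.
A2: add {o} — o (Runner) has o→q.
A3 = A2; e.g. l (Keeper) can still go to m. Fixed point.
Runner's winning region = {n, o, q}.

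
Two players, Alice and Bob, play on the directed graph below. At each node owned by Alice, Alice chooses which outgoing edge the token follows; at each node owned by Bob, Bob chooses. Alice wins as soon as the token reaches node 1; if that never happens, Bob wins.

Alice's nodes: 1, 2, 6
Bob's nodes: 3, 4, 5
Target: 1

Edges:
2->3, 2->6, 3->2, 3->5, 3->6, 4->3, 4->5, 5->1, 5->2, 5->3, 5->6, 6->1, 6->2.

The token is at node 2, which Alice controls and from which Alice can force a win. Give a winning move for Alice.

6

A0 = {1}
A1: add {6} — 6 (Alice) has 6→1.
A2: add {2} — 2 (Alice) has 2→6.
A3 = A2; e.g. 3 (Bob) can still go to 5. Fixed point.
From 2, successor 6 is in the attractor (rank 1); the other successor 3 is not.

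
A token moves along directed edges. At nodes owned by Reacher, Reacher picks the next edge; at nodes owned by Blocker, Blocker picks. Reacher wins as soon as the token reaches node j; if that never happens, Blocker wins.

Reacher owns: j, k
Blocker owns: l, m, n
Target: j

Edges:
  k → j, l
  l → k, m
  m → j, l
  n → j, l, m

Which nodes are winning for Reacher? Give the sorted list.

A0 = {j}
A1: add {k} — k (Reacher) has k→j.
A2 = A1; e.g. l (Blocker) can still go to m. Fixed point.
Reacher's winning region = {j, k}.

j, k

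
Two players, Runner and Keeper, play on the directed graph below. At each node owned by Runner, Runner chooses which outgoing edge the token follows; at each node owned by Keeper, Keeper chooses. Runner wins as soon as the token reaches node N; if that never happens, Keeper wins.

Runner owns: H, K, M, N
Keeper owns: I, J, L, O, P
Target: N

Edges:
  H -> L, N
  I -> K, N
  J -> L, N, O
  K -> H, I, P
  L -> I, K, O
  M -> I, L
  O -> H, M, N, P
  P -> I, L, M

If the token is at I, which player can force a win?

Runner

A0 = {N}
A1: add {H} — H (Runner) has H→N.
A2: add {K} — K (Runner) has K→H.
A3: add {I} — I (Keeper): all of {K, N} already in.
I ∈ A3, so Runner can force the target.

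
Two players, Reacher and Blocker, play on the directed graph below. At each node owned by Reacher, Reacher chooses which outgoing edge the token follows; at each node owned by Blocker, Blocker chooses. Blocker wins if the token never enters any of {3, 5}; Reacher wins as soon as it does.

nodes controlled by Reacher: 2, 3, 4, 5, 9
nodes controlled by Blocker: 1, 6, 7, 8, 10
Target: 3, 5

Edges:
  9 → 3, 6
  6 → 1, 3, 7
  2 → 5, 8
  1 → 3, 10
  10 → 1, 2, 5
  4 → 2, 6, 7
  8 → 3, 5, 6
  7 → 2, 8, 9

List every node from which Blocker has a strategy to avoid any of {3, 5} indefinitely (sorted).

1, 6, 7, 8, 10

A0 = {3, 5}
A1: add {2, 9} — 2 (Reacher) has 2→5; 9 (Reacher) has 9→3.
A2: add {4} — 4 (Reacher) has 4→2.
A3 = A2; e.g. 1 (Blocker) can still go to 10. Fixed point.
Reacher's attractor = {2, 3, 4, 5, 9}; Blocker avoids the target exactly from the complement.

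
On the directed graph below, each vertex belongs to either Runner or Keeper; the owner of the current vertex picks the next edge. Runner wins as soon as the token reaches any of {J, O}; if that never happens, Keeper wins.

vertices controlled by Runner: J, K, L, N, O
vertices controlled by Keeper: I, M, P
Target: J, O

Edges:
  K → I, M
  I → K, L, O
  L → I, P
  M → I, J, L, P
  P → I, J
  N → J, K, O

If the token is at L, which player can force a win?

A0 = {J, O}
A1: add {N} — N (Runner) has N→J.
A2 = A1; e.g. I (Keeper) can still go to K. Fixed point.
L never enters the attractor, so Keeper can avoid the target forever.

Keeper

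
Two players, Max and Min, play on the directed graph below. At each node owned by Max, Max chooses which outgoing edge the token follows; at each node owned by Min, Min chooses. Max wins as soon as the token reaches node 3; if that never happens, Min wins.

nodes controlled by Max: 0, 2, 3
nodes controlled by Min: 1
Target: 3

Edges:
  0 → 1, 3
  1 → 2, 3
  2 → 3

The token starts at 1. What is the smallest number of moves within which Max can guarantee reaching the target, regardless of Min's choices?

A0 = {3}
A1: add {0, 2} — 0 (Max) has 0→3; 2 (Max) has 2→3.
A2: add {1} — 1 (Min): all of {2, 3} already in.
A2 = all vertices. Fixed point.
1 enters the attractor at level 2, so Max can force the target in 2 moves from there.

2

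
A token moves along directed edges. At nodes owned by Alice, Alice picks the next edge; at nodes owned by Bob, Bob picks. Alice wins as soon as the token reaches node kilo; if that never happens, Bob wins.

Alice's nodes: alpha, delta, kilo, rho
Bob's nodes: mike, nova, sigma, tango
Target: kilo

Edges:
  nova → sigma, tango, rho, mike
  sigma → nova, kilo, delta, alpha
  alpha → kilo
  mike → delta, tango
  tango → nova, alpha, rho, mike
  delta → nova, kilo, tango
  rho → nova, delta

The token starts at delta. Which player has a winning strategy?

Alice

A0 = {kilo}
A1: add {alpha, delta} — delta (Alice) has delta→kilo; alpha (Alice) has alpha→kilo.
delta ∈ A1, so Alice can force the target.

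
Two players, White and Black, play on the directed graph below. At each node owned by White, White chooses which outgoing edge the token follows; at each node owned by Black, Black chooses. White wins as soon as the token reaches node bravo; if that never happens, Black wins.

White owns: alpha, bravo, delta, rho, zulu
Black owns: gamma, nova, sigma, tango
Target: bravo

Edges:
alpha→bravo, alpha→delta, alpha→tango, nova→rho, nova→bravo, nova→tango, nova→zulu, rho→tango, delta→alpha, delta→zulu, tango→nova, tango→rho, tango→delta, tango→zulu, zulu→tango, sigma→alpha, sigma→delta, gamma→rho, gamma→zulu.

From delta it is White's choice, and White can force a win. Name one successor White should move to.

alpha

A0 = {bravo}
A1: add {alpha} — alpha (White) has alpha→bravo.
A2: add {delta} — delta (White) has delta→alpha.
A3: add {sigma} — sigma (Black): all of {alpha, delta} already in.
A4 = A3; e.g. nova (Black) can still go to rho. Fixed point.
From delta, successor alpha is in the attractor (rank 1); the other successor zulu is not.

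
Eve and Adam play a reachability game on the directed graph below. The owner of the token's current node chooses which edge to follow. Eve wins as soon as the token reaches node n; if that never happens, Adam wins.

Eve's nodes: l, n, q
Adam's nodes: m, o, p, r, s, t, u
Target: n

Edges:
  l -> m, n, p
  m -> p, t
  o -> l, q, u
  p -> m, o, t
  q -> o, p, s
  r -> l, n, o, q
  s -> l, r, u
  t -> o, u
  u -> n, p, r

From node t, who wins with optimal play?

A0 = {n}
A1: add {l} — l (Eve) has l→n.
A2 = A1; e.g. m (Adam) can still go to p. Fixed point.
t never enters the attractor, so Adam can avoid the target forever.

Adam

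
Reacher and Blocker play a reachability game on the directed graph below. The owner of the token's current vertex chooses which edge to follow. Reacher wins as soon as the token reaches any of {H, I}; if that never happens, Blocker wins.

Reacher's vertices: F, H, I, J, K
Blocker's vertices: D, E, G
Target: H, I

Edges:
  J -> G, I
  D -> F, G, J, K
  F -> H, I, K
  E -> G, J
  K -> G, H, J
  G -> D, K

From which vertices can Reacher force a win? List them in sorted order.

A0 = {H, I}
A1: add {F, J, K} — F (Reacher) has F→H; J (Reacher) has J→I; K (Reacher) has K→H.
A2 = A1; e.g. D (Blocker) can still go to G. Fixed point.
Reacher's winning region = {F, H, I, J, K}.

F, H, I, J, K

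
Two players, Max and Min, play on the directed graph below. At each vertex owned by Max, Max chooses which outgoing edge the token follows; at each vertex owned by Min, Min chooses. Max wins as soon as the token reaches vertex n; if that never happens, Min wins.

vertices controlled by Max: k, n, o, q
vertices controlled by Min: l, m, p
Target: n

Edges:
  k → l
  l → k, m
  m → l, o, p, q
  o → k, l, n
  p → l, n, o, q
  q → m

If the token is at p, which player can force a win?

A0 = {n}
A1: add {o} — o (Max) has o→n.
A2 = A1; e.g. k (Max) has no edge into A1. Fixed point.
p never enters the attractor, so Min can avoid the target forever.

Min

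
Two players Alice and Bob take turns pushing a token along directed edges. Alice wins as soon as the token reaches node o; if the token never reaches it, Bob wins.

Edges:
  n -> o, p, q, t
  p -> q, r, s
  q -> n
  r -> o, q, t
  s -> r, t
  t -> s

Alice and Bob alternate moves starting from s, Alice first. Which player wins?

Bob

Track states (vertex, player-to-move).
A0 = {(o,Alice), (o,Bob)}
A1: add {(n,Alice), (r,Alice)}.
A2: add {(q,Bob)}.
A3: add {(p,Alice)}.
A4 = A3; e.g. (n,Bob) stays out. (s,Alice) never enters ⇒ Bob avoids the target.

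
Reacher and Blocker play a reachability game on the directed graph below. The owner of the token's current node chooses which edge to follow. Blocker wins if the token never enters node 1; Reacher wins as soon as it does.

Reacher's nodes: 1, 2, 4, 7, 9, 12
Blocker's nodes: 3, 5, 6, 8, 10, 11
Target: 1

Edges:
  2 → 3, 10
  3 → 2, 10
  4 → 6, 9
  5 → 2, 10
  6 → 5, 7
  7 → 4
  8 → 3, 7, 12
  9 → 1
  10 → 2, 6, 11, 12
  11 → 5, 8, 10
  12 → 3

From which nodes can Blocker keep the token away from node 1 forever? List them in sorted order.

A0 = {1}
A1: add {9} — 9 (Reacher) has 9→1.
A2: add {4} — 4 (Reacher) has 4→9.
A3: add {7} — 7 (Reacher) has 7→4.
A4 = A3; e.g. 2 (Reacher) has no edge into A3. Fixed point.
Reacher's attractor = {1, 4, 7, 9}; Blocker avoids the target exactly from the complement.

2, 3, 5, 6, 8, 10, 11, 12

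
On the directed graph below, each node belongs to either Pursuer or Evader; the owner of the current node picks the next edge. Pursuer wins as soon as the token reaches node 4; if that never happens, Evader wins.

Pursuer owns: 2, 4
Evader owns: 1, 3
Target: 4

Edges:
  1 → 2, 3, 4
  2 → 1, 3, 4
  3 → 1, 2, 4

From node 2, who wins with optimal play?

A0 = {4}
A1: add {2} — 2 (Pursuer) has 2→4.
A2 = A1; e.g. 1 (Evader) can still go to 3. Fixed point.
2 ∈ A1, so Pursuer can force the target.

Pursuer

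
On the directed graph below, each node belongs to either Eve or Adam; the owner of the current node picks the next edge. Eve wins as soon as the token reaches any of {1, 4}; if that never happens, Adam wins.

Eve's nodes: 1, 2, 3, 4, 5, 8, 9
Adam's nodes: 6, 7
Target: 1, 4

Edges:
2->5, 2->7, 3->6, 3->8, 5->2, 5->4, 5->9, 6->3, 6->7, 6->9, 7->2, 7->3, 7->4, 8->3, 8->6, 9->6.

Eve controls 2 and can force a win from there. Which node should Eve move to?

5

A0 = {1, 4}
A1: add {5} — 5 (Eve) has 5→4.
A2: add {2} — 2 (Eve) has 2→5.
A3 = A2; e.g. 3 (Eve) has no edge into A2. Fixed point.
From 2, successor 5 is in the attractor (rank 1); the other successor 7 is not.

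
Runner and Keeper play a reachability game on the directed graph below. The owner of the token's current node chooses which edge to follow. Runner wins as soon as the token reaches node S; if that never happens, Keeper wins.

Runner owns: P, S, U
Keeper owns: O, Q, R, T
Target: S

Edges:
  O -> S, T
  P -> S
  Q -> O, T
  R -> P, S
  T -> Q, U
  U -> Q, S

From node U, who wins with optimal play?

A0 = {S}
A1: add {P, U} — P (Runner) has P→S; U (Runner) has U→S.
U ∈ A1, so Runner can force the target.

Runner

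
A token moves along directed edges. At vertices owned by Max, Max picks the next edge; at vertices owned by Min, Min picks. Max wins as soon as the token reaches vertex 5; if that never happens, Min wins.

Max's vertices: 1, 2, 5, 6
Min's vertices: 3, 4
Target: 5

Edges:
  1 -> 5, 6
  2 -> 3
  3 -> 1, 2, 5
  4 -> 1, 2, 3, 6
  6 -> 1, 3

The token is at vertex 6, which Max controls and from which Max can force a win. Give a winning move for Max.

A0 = {5}
A1: add {1} — 1 (Max) has 1→5.
A2: add {6} — 6 (Max) has 6→1.
A3 = A2; e.g. 2 (Max) has no edge into A2. Fixed point.
From 6, successor 1 is in the attractor (rank 1); the other successor 3 is not.

1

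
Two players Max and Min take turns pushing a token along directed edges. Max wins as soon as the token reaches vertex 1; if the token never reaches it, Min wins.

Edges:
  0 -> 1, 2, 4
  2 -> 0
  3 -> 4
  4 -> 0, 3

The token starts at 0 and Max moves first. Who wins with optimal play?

Max

Track states (vertex, player-to-move).
A0 = {(1,Max), (1,Min)}
A1: add {(0,Max)}.
(0,Max) ∈ A1 ⇒ Max forces the target.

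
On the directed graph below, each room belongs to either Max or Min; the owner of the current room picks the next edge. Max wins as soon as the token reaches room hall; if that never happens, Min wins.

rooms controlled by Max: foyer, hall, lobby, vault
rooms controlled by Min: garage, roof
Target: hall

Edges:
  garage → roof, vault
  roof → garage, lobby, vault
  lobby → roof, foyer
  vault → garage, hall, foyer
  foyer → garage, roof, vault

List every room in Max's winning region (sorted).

A0 = {hall}
A1: add {vault} — vault (Max) has vault→hall.
A2: add {foyer} — foyer (Max) has foyer→vault.
A3: add {lobby} — lobby (Max) has lobby→foyer.
A4 = A3; e.g. garage (Min) can still go to roof. Fixed point.
Max's winning region = {foyer, hall, lobby, vault}.

foyer, hall, lobby, vault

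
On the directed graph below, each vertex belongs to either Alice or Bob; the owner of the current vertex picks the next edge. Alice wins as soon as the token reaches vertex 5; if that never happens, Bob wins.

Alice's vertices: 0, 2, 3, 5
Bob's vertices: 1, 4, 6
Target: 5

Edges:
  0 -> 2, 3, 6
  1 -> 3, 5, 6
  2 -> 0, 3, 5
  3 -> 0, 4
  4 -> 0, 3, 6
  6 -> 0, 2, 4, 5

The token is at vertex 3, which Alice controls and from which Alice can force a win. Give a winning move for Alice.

0

A0 = {5}
A1: add {2} — 2 (Alice) has 2→5.
A2: add {0} — 0 (Alice) has 0→2.
A3: add {3} — 3 (Alice) has 3→0.
A4 = A3; e.g. 1 (Bob) can still go to 6. Fixed point.
From 3, successor 0 is in the attractor (rank 2); the other successor 4 is not.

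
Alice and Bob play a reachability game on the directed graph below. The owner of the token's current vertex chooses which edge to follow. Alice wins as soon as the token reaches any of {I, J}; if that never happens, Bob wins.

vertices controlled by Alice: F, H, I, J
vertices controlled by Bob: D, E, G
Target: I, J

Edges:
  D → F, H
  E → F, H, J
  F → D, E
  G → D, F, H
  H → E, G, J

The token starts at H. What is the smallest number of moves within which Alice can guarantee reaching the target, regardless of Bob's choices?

1

A0 = {I, J}
A1: add {H} — H (Alice) has H→J.
A2 = A1; e.g. D (Bob) can still go to F. Fixed point.
H enters the attractor at level 1, so Alice can force the target in 1 move from there.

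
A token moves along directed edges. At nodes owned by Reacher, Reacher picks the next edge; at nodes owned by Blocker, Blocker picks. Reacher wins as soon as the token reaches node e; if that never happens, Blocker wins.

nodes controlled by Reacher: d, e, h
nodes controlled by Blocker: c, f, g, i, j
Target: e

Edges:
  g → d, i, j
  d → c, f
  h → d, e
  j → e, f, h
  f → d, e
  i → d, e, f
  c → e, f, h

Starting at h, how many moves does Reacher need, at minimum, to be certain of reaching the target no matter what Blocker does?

1

A0 = {e}
A1: add {h} — h (Reacher) has h→e.
A2 = A1; e.g. c (Blocker) can still go to f. Fixed point.
h enters the attractor at level 1, so Reacher can force the target in 1 move from there.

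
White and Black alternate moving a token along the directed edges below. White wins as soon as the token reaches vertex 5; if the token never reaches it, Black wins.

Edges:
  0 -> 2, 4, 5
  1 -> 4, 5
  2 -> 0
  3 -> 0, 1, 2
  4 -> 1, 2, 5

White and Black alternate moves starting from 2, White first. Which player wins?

Black

Track states (vertex, player-to-move).
A0 = {(5,White), (5,Black)}
A1: add {(0,White), (1,White), (4,White)}.
A2: add {(1,Black), (2,Black)}.
A3: add {(3,White)}.
A4 = A3; e.g. (0,Black) stays out. (2,White) never enters ⇒ Black avoids the target.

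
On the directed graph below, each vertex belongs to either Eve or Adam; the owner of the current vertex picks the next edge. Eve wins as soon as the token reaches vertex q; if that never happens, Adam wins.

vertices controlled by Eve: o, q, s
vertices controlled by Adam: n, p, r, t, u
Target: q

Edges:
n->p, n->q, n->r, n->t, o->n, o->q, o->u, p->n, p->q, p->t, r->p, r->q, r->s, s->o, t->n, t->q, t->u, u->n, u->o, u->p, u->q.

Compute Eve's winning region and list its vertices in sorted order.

A0 = {q}
A1: add {o} — o (Eve) has o→q.
A2: add {s} — s (Eve) has s→o.
A3 = A2; e.g. n (Adam) can still go to p. Fixed point.
Eve's winning region = {o, q, s}.

o, q, s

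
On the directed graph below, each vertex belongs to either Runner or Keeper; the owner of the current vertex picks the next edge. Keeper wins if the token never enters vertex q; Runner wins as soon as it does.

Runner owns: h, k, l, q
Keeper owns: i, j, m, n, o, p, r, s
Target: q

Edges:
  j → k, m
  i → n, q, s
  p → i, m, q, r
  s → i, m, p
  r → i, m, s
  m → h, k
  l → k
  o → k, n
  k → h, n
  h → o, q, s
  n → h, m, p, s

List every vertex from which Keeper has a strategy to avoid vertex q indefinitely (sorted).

i, n, o, p, r, s

A0 = {q}
A1: add {h} — h (Runner) has h→q.
A2: add {k} — k (Runner) has k→h.
A3: add {l, m} — l (Runner) has l→k; m (Keeper): all of {h, k} already in.
A4: add {j} — j (Keeper): all of {k, m} already in.
A5 = A4; e.g. i (Keeper) can still go to n. Fixed point.
Runner's attractor = {h, j, k, l, m, q}; Keeper avoids the target exactly from the complement.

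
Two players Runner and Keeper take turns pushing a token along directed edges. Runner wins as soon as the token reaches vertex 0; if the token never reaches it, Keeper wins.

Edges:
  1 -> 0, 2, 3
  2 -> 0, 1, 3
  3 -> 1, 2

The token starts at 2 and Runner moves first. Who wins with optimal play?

Track states (vertex, player-to-move).
A0 = {(0,Runner), (0,Keeper)}
A1: add {(1,Runner), (2,Runner)}.
(2,Runner) ∈ A1 ⇒ Runner forces the target.

Runner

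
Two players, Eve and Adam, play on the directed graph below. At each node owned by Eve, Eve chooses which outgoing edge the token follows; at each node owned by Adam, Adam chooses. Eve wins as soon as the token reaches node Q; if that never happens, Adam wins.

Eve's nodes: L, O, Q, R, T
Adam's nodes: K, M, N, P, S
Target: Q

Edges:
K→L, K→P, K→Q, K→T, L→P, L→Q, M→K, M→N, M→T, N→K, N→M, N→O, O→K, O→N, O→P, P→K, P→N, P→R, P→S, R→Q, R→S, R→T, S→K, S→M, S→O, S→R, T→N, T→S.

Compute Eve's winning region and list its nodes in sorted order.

A0 = {Q}
A1: add {L, R} — L (Eve) has L→Q; R (Eve) has R→Q.
A2 = A1; e.g. K (Adam) can still go to P. Fixed point.
Eve's winning region = {L, Q, R}.

L, Q, R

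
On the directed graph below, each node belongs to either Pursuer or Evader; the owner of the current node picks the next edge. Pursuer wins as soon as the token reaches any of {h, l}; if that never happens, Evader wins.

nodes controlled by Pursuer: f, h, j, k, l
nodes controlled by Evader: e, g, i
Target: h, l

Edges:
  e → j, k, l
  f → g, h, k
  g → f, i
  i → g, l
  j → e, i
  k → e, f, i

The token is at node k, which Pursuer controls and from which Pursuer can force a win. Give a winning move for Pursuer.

f

A0 = {h, l}
A1: add {f} — f (Pursuer) has f→h.
A2: add {k} — k (Pursuer) has k→f.
A3 = A2; e.g. e (Evader) can still go to j. Fixed point.
From k, successor f is in the attractor (rank 1); the other successors e, i are not.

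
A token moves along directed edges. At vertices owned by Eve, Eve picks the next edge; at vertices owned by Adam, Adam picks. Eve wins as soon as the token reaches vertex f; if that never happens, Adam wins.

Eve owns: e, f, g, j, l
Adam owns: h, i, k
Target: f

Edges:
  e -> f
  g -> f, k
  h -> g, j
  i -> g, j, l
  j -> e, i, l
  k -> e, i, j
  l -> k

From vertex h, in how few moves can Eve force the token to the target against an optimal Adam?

A0 = {f}
A1: add {e, g} — e (Eve) has e→f; g (Eve) has g→f.
A2: add {j} — j (Eve) has j→e.
A3: add {h} — h (Adam): all of {g, j} already in.
A4 = A3; e.g. i (Adam) can still go to l. Fixed point.
h enters the attractor at level 3, so Eve can force the target in 3 moves from there.

3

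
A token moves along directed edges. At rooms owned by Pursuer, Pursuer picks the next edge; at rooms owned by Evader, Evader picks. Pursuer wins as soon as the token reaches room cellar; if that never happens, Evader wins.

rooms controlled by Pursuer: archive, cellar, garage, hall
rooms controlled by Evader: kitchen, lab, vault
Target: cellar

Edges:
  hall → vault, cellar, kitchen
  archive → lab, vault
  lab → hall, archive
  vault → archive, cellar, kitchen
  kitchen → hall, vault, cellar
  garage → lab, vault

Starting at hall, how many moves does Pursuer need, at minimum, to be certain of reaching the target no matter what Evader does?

1

A0 = {cellar}
A1: add {hall} — hall (Pursuer) has hall→cellar.
A2 = A1; e.g. archive (Pursuer) has no edge into A1. Fixed point.
hall enters the attractor at level 1, so Pursuer can force the target in 1 move from there.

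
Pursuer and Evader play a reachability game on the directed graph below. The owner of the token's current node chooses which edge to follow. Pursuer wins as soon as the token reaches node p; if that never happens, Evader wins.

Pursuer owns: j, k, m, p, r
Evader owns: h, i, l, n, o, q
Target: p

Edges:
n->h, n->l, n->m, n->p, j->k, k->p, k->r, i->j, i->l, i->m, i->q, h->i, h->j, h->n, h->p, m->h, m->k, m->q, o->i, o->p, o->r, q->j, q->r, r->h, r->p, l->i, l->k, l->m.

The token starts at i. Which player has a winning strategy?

A0 = {p}
A1: add {k, r} — k (Pursuer) has k→p; r (Pursuer) has r→p.
A2: add {j, m} — j (Pursuer) has j→k; m (Pursuer) has m→k.
A3: add {q} — q (Evader): all of {j, r} already in.
A4 = A3; e.g. h (Evader) can still go to i. Fixed point.
i never enters the attractor, so Evader can avoid the target forever.

Evader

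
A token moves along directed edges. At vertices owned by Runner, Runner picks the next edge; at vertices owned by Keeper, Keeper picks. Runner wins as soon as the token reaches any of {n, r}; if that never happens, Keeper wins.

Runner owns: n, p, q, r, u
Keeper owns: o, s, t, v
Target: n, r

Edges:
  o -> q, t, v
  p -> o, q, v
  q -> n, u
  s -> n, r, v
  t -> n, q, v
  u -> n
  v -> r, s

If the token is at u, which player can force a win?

A0 = {n, r}
A1: add {q, u} — q (Runner) has q→n; u (Runner) has u→n.
u ∈ A1, so Runner can force the target.

Runner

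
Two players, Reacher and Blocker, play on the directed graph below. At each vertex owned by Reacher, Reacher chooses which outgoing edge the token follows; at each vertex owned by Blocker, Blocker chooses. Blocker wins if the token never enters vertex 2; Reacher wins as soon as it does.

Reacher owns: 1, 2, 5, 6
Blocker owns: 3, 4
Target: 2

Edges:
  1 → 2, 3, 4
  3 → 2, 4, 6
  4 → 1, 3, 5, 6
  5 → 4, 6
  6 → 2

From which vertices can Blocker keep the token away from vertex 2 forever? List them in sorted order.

A0 = {2}
A1: add {1, 6} — 1 (Reacher) has 1→2; 6 (Reacher) has 6→2.
A2: add {5} — 5 (Reacher) has 5→6.
A3 = A2; e.g. 3 (Blocker) can still go to 4. Fixed point.
Reacher's attractor = {1, 2, 5, 6}; Blocker avoids the target exactly from the complement.

3, 4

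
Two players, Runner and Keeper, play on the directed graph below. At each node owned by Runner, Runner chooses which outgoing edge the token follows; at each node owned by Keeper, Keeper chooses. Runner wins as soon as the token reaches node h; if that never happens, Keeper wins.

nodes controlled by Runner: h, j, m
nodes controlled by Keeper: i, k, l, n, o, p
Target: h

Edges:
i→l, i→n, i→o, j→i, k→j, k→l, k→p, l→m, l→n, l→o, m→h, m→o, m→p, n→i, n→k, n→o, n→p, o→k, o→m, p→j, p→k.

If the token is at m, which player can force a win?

Runner

A0 = {h}
A1: add {m} — m (Runner) has m→h.
A2 = A1; e.g. i (Keeper) can still go to l. Fixed point.
m ∈ A1, so Runner can force the target.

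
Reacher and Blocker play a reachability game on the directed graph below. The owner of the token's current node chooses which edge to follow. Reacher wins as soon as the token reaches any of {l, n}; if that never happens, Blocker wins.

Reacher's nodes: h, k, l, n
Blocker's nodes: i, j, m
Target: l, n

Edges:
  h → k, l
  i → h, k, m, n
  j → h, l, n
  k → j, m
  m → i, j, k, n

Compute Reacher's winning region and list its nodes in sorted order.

A0 = {l, n}
A1: add {h} — h (Reacher) has h→l.
A2: add {j} — j (Blocker): all of {h, l, n} already in.
A3: add {k} — k (Reacher) has k→j.
A4 = A3; e.g. i (Blocker) can still go to m. Fixed point.
Reacher's winning region = {h, j, k, l, n}.

h, j, k, l, n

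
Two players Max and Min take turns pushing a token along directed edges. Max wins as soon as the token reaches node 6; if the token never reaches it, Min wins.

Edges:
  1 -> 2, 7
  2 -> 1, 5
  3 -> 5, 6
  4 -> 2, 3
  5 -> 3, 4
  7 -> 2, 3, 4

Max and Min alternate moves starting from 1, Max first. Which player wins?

Track states (vertex, player-to-move).
A0 = {(6,Max), (6,Min)}
A1: add {(3,Max)}.
A2 = A1; e.g. (1,Max) stays out. (1,Max) never enters ⇒ Min avoids the target.

Min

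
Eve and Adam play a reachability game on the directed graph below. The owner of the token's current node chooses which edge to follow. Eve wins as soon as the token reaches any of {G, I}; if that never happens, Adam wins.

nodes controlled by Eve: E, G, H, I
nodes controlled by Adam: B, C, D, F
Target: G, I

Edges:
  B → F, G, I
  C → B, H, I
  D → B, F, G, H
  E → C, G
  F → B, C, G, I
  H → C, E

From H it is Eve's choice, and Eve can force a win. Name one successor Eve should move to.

A0 = {G, I}
A1: add {E} — E (Eve) has E→G.
A2: add {H} — H (Eve) has H→E.
A3 = A2; e.g. B (Adam) can still go to F. Fixed point.
From H, successor E is in the attractor (rank 1); the other successor C is not.

E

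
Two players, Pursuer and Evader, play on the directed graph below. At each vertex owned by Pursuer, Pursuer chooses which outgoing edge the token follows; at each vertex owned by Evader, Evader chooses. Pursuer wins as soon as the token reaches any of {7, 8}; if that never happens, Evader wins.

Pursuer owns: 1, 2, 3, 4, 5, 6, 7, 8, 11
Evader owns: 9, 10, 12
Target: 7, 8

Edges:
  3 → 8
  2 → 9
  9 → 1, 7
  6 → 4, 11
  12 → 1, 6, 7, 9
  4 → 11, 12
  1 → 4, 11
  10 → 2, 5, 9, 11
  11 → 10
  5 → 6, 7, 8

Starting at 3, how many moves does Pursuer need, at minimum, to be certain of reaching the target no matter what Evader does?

A0 = {7, 8}
A1: add {3, 5} — 3 (Pursuer) has 3→8; 5 (Pursuer) has 5→7.
A2 = A1; e.g. 1 (Pursuer) has no edge into A1. Fixed point.
3 enters the attractor at level 1, so Pursuer can force the target in 1 move from there.

1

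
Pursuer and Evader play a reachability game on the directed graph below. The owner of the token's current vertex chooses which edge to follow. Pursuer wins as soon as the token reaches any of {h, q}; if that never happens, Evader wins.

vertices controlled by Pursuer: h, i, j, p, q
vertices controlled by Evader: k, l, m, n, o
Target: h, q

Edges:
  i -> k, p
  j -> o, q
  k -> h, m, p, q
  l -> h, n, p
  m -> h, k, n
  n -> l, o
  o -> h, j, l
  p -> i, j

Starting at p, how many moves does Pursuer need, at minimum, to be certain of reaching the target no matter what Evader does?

A0 = {h, q}
A1: add {j} — j (Pursuer) has j→q.
A2: add {p} — p (Pursuer) has p→j.
p enters the attractor at level 2, so Pursuer can force the target in 2 moves from there.

2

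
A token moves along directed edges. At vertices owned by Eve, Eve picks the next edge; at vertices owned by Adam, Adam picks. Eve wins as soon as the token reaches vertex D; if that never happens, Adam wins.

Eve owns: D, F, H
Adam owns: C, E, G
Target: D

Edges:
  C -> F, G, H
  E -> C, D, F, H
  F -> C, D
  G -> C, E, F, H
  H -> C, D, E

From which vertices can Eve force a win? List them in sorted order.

D, F, H

A0 = {D}
A1: add {F, H} — F (Eve) has F→D; H (Eve) has H→D.
A2 = A1; e.g. C (Adam) can still go to G. Fixed point.
Eve's winning region = {D, F, H}.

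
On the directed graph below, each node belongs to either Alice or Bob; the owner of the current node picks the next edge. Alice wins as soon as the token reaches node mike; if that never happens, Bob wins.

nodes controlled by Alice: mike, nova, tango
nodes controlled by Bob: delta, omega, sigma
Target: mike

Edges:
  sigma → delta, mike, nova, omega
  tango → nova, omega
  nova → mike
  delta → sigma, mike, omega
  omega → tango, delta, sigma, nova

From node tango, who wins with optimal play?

Alice

A0 = {mike}
A1: add {nova} — nova (Alice) has nova→mike.
A2: add {tango} — tango (Alice) has tango→nova.
A3 = A2; e.g. delta (Bob) can still go to sigma. Fixed point.
tango ∈ A2, so Alice can force the target.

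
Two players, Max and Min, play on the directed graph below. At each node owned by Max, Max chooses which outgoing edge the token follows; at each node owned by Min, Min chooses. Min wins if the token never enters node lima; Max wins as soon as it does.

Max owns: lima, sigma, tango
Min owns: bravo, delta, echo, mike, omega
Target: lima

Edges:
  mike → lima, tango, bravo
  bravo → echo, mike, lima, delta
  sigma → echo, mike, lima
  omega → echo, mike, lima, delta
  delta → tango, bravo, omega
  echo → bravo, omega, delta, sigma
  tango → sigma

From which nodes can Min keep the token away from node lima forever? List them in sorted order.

bravo, delta, echo, mike, omega

A0 = {lima}
A1: add {sigma} — sigma (Max) has sigma→lima.
A2: add {tango} — tango (Max) has tango→sigma.
A3 = A2; e.g. echo (Min) can still go to bravo. Fixed point.
Max's attractor = {lima, sigma, tango}; Min avoids the target exactly from the complement.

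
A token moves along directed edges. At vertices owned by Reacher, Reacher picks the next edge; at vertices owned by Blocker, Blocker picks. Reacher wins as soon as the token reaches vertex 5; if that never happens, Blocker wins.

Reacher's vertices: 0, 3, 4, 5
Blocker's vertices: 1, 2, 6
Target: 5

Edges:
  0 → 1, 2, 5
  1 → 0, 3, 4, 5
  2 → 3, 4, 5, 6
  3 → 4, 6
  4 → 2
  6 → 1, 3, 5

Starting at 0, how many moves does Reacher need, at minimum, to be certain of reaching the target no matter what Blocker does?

A0 = {5}
A1: add {0} — 0 (Reacher) has 0→5.
A2 = A1; e.g. 1 (Blocker) can still go to 3. Fixed point.
0 enters the attractor at level 1, so Reacher can force the target in 1 move from there.

1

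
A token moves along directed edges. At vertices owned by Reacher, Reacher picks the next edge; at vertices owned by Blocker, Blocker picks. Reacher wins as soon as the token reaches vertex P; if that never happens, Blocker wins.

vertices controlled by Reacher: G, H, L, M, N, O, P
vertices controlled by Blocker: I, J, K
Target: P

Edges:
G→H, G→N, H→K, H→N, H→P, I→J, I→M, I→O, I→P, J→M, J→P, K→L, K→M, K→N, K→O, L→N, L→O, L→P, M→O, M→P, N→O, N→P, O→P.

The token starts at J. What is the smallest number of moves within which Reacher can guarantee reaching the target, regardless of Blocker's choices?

2

A0 = {P}
A1: add {H, L, M, N, O} — H (Reacher) has H→P; L (Reacher) has L→P; M (Reacher) has M→P; N (Reacher) has N→P; O (Reacher) has O→P.
A2: add {G, J, K} — G (Reacher) has G→H; J (Blocker): all of {M, P} already in; K (Blocker): all of {L, M, N, O} already in.
J enters the attractor at level 2, so Reacher can force the target in 2 moves from there.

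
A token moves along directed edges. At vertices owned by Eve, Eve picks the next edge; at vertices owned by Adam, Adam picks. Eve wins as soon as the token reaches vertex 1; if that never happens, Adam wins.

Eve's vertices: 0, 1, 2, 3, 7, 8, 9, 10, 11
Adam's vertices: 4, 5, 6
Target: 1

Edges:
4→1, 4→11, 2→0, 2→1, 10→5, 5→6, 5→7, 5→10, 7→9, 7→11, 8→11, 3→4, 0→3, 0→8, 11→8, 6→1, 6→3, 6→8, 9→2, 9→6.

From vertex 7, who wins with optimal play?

Eve

A0 = {1}
A1: add {2} — 2 (Eve) has 2→1.
A2: add {9} — 9 (Eve) has 9→2.
A3: add {7} — 7 (Eve) has 7→9.
A4 = A3; e.g. 0 (Eve) has no edge into A3. Fixed point.
7 ∈ A3, so Eve can force the target.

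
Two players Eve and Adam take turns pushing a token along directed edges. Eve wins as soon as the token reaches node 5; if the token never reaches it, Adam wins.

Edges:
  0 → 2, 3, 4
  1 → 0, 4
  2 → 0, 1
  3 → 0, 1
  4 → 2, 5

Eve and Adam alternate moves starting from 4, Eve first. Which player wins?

Eve

Track states (vertex, player-to-move).
A0 = {(5,Eve), (5,Adam)}
A1: add {(4,Eve)}.
(4,Eve) ∈ A1 ⇒ Eve forces the target.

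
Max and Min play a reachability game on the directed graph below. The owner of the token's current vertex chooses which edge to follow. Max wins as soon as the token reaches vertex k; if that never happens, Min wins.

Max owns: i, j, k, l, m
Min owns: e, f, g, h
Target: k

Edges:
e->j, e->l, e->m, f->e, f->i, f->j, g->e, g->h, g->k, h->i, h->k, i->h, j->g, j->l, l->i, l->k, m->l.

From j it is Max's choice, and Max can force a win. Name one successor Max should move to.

A0 = {k}
A1: add {l} — l (Max) has l→k.
A2: add {j, m} — j (Max) has j→l; m (Max) has m→l.
A3: add {e} — e (Min): all of {j, l, m} already in.
A4 = A3; e.g. f (Min) can still go to i. Fixed point.
From j, successor l is in the attractor (rank 1); the other successor g is not.

l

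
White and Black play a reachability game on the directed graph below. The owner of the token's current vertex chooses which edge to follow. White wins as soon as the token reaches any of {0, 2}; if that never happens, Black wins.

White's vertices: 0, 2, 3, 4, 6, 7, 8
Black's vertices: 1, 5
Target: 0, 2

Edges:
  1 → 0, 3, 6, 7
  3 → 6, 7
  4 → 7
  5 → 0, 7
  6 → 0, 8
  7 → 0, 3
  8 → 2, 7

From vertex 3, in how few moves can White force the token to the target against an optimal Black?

2

A0 = {0, 2}
A1: add {6, 7, 8} — 6 (White) has 6→0; 7 (White) has 7→0; 8 (White) has 8→2.
A2: add {3, 4, 5} — 3 (White) has 3→6; 4 (White) has 4→7; 5 (Black): all of {0, 7} already in.
3 enters the attractor at level 2, so White can force the target in 2 moves from there.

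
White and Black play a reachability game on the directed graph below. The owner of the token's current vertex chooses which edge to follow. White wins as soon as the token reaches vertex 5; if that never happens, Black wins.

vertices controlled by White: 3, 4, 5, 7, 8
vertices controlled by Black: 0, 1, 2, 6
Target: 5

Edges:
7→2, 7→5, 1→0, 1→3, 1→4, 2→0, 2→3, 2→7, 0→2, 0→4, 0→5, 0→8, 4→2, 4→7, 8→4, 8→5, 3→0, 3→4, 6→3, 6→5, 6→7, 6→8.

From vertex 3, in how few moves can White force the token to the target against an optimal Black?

A0 = {5}
A1: add {7, 8} — 7 (White) has 7→5; 8 (White) has 8→5.
A2: add {4} — 4 (White) has 4→7.
A3: add {3} — 3 (White) has 3→4.
3 enters the attractor at level 3, so White can force the target in 3 moves from there.

3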